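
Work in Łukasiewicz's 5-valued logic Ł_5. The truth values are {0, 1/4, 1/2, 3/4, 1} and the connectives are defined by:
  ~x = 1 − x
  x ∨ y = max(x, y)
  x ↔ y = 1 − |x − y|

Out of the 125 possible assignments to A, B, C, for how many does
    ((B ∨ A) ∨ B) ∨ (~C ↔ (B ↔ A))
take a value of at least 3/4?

104

value 1: 61 assignments (counts)
value 3/4: 43 assignments (counts)
value 1/2: 15 assignments
value 1/4: 5 assignments
value 0: 1 assignment
So 104 of the 125 assignments meet the threshold.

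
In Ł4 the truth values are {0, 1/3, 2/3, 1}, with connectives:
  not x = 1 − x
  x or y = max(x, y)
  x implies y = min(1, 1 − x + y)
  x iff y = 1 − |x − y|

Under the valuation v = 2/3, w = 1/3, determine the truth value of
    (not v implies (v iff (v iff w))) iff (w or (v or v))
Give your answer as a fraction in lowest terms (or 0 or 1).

2/3

not v = not 2/3 = 1/3
v iff w = 2/3 iff 1/3 = 2/3
v iff (v iff w) = 2/3 iff 2/3 = 1
not v implies (v iff (v iff w)) = 1/3 implies 1 = 1
v or v = 2/3 or 2/3 = 2/3
w or (v or v) = 1/3 or 2/3 = 2/3
(not v implies (v iff (v iff w))) iff (w or (v or v)) = 1 iff 2/3 = 2/3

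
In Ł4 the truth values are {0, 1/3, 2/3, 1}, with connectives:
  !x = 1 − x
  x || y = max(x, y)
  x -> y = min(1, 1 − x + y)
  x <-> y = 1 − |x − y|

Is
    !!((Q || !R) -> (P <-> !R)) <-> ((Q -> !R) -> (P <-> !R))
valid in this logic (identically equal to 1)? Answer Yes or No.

Counterexample: take P = 0, Q = 0, R = 1/3.
!R = !1/3 = 2/3
Q || !R = 0 || 2/3 = 2/3
!R = !1/3 = 2/3
P <-> !R = 0 <-> 2/3 = 1/3
(Q || !R) -> (P <-> !R) = 2/3 -> 1/3 = 2/3
!((Q || !R) -> (P <-> !R)) = !2/3 = 1/3
!!((Q || !R) -> (P <-> !R)) = !1/3 = 2/3
!R = !1/3 = 2/3
Q -> !R = 0 -> 2/3 = 1
!R = !1/3 = 2/3
P <-> !R = 0 <-> 2/3 = 1/3
(Q -> !R) -> (P <-> !R) = 1 -> 1/3 = 1/3
!!((Q || !R) -> (P <-> !R)) <-> ((Q -> !R) -> (P <-> !R)) = 2/3 <-> 1/3 = 2/3
This gives 2/3 ≠ 1.

No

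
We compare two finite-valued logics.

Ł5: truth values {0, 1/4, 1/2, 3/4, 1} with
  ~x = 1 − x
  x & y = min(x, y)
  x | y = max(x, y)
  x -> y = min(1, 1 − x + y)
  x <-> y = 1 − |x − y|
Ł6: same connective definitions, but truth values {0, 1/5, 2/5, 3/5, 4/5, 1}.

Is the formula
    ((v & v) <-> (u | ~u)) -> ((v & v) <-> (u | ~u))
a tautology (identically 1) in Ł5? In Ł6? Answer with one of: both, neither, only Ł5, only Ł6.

both

In Ł5: every assignment gives 1 — tautology.
In Ł6: every assignment gives 1 — tautology.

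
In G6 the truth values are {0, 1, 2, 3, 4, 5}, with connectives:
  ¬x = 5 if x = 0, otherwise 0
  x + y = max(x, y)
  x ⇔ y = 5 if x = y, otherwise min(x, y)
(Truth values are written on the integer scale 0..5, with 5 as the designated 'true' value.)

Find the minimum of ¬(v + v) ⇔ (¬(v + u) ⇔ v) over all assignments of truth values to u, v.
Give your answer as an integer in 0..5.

Take u = 0, v = 0:
v + v = 0 + 0 = 0
¬(v + v) = ¬0 = 5
v + u = 0 + 0 = 0
¬(v + u) = ¬0 = 5
¬(v + u) ⇔ v = 5 ⇔ 0 = 0
¬(v + v) ⇔ (¬(v + u) ⇔ v) = 5 ⇔ 0 = 0
No assignment yields a value below 0, so this is the minimum.

0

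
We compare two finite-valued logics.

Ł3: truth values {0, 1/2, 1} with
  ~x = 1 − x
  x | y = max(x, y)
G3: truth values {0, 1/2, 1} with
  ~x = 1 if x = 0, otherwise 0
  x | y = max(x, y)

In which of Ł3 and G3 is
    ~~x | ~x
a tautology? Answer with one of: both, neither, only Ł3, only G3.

only G3

In Ł3: at x = 1/2 the value is 1/2 — not a tautology.
In G3: every assignment gives 1 — tautology.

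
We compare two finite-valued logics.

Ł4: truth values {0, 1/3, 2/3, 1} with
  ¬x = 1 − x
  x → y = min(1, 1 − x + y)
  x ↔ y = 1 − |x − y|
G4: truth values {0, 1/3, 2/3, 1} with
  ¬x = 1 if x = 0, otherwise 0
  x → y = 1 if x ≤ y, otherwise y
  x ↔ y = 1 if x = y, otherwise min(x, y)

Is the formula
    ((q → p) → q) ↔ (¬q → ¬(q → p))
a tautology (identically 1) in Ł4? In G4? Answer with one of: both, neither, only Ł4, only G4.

In Ł4: every assignment gives 1 — tautology.
In G4: at p = 1/3, q = 1/3 the value is 1/3 — not a tautology.

only Ł4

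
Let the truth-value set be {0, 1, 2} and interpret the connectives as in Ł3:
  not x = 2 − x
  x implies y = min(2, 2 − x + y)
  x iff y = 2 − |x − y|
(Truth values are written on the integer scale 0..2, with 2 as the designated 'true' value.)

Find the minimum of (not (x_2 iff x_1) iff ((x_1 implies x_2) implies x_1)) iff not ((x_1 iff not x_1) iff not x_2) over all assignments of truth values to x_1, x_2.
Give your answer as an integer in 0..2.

Take x_1 = 1, x_2 = 0:
x_2 iff x_1 = 0 iff 1 = 1
not (x_2 iff x_1) = not 1 = 1
x_1 implies x_2 = 1 implies 0 = 1
(x_1 implies x_2) implies x_1 = 1 implies 1 = 2
not (x_2 iff x_1) iff ((x_1 implies x_2) implies x_1) = 1 iff 2 = 1
not x_1 = not 1 = 1
x_1 iff not x_1 = 1 iff 1 = 2
not x_2 = not 0 = 2
(x_1 iff not x_1) iff not x_2 = 2 iff 2 = 2
not ((x_1 iff not x_1) iff not x_2) = not 2 = 0
(not (x_2 iff x_1) iff ((x_1 implies x_2) implies x_1)) iff not ((x_1 iff not x_1) iff not x_2) = 1 iff 0 = 1
No assignment yields a value below 1, so this is the minimum.

1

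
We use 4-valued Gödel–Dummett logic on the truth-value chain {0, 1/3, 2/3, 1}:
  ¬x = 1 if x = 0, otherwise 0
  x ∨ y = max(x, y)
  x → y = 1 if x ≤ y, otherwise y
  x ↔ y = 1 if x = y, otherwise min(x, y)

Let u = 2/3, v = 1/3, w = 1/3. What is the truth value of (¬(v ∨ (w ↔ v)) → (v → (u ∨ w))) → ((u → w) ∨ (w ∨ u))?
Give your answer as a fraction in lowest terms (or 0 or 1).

2/3

w ↔ v = 1/3 ↔ 1/3 = 1
v ∨ (w ↔ v) = 1/3 ∨ 1 = 1
¬(v ∨ (w ↔ v)) = ¬1 = 0
u ∨ w = 2/3 ∨ 1/3 = 2/3
v → (u ∨ w) = 1/3 → 2/3 = 1
¬(v ∨ (w ↔ v)) → (v → (u ∨ w)) = 0 → 1 = 1
u → w = 2/3 → 1/3 = 1/3
w ∨ u = 1/3 ∨ 2/3 = 2/3
(u → w) ∨ (w ∨ u) = 1/3 ∨ 2/3 = 2/3
(¬(v ∨ (w ↔ v)) → (v → (u ∨ w))) → ((u → w) ∨ (w ∨ u)) = 1 → 2/3 = 2/3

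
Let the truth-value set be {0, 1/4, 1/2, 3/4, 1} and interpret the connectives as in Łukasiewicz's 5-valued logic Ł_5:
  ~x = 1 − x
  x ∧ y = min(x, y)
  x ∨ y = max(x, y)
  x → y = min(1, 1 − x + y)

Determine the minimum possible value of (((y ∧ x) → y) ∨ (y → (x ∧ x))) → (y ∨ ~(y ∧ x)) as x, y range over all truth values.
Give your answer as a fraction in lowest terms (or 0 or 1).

Take x = 1/2, y = 1/2:
y ∧ x = 1/2 ∧ 1/2 = 1/2
(y ∧ x) → y = 1/2 → 1/2 = 1
x ∧ x = 1/2 ∧ 1/2 = 1/2
y → (x ∧ x) = 1/2 → 1/2 = 1
((y ∧ x) → y) ∨ (y → (x ∧ x)) = 1 ∨ 1 = 1
y ∧ x = 1/2 ∧ 1/2 = 1/2
~(y ∧ x) = ~1/2 = 1/2
y ∨ ~(y ∧ x) = 1/2 ∨ 1/2 = 1/2
(((y ∧ x) → y) ∨ (y → (x ∧ x))) → (y ∨ ~(y ∧ x)) = 1 → 1/2 = 1/2
No assignment yields a value below 1/2, so this is the minimum.

1/2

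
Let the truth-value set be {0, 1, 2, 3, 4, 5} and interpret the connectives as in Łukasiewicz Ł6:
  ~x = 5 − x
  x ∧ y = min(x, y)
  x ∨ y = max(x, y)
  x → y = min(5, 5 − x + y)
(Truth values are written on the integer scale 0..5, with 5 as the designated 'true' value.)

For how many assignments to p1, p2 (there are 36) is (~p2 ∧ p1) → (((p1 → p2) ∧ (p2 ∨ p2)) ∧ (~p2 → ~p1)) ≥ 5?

value 5: 24 assignments (counts)
value 4: 5 assignments
value 3: 2 assignments
value 2: 3 assignments
value 1: 1 assignment
value 0: 1 assignment
So 24 of the 36 assignments meet the threshold.

24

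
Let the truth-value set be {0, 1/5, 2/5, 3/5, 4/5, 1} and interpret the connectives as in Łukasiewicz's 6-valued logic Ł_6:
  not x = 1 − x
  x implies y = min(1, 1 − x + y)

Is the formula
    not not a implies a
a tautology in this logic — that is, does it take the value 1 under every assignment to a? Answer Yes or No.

a = 0 ↦ 1
a = 1/5 ↦ 1
a = 2/5 ↦ 1
a = 3/5 ↦ 1
a = 4/5 ↦ 1
a = 1 ↦ 1
Every assignment gives a value ≥ 1.

Yes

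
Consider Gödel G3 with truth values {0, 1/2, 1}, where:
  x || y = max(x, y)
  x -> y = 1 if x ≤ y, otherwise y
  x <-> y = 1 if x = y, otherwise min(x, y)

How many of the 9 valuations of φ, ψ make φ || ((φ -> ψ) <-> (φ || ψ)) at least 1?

5

φ = 0, ψ = 0 ↦ 0  <
φ = 0, ψ = 1/2 ↦ 1/2  <
φ = 0, ψ = 1 ↦ 1  ≥
φ = 1/2, ψ = 0 ↦ 1/2  <
φ = 1/2, ψ = 1/2 ↦ 1/2  <
φ = 1/2, ψ = 1 ↦ 1  ≥
φ = 1, ψ = 0 ↦ 1  ≥
φ = 1, ψ = 1/2 ↦ 1  ≥
φ = 1, ψ = 1 ↦ 1  ≥
So 5 of the 9 assignments meet the threshold.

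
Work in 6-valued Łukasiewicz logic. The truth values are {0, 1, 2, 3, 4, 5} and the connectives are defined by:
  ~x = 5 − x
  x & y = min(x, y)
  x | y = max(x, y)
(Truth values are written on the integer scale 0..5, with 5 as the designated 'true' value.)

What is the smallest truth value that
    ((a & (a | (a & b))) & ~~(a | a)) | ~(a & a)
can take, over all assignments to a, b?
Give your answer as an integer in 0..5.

3

Take a = 2, b = 0:
a & b = 2 & 0 = 0
a | (a & b) = 2 | 0 = 2
a & (a | (a & b)) = 2 & 2 = 2
a | a = 2 | 2 = 2
~(a | a) = ~2 = 3
~~(a | a) = ~3 = 2
(a & (a | (a & b))) & ~~(a | a) = 2 & 2 = 2
a & a = 2 & 2 = 2
~(a & a) = ~2 = 3
((a & (a | (a & b))) & ~~(a | a)) | ~(a & a) = 2 | 3 = 3
No assignment yields a value below 3, so this is the minimum.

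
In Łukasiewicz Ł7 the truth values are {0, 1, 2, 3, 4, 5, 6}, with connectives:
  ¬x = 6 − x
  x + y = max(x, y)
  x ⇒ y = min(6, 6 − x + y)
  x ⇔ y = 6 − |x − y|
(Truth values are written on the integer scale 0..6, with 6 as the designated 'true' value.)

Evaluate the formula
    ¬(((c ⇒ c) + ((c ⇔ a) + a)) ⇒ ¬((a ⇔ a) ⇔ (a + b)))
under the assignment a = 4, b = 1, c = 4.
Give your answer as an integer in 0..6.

c ⇒ c = 4 ⇒ 4 = 6
c ⇔ a = 4 ⇔ 4 = 6
(c ⇔ a) + a = 6 + 4 = 6
(c ⇒ c) + ((c ⇔ a) + a) = 6 + 6 = 6
a ⇔ a = 4 ⇔ 4 = 6
a + b = 4 + 1 = 4
(a ⇔ a) ⇔ (a + b) = 6 ⇔ 4 = 4
¬((a ⇔ a) ⇔ (a + b)) = ¬4 = 2
((c ⇒ c) + ((c ⇔ a) + a)) ⇒ ¬((a ⇔ a) ⇔ (a + b)) = 6 ⇒ 2 = 2
¬(((c ⇒ c) + ((c ⇔ a) + a)) ⇒ ¬((a ⇔ a) ⇔ (a + b))) = ¬2 = 4

4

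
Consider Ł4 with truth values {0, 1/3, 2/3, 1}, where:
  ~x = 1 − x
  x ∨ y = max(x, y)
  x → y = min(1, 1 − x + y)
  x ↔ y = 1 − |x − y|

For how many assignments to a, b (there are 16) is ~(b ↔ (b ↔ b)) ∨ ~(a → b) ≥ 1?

4

a = 0, b = 0 ↦ 1  ≥
a = 0, b = 1/3 ↦ 2/3  <
a = 0, b = 2/3 ↦ 1/3  <
a = 0, b = 1 ↦ 0  <
a = 1/3, b = 0 ↦ 1  ≥
a = 1/3, b = 1/3 ↦ 2/3  <
a = 1/3, b = 2/3 ↦ 1/3  <
a = 1/3, b = 1 ↦ 0  <
a = 2/3, b = 0 ↦ 1  ≥
a = 2/3, b = 1/3 ↦ 2/3  <
a = 2/3, b = 2/3 ↦ 1/3  <
a = 2/3, b = 1 ↦ 0  <
a = 1, b = 0 ↦ 1  ≥
a = 1, b = 1/3 ↦ 2/3  <
a = 1, b = 2/3 ↦ 1/3  <
a = 1, b = 1 ↦ 0  <
So 4 of the 16 assignments meet the threshold.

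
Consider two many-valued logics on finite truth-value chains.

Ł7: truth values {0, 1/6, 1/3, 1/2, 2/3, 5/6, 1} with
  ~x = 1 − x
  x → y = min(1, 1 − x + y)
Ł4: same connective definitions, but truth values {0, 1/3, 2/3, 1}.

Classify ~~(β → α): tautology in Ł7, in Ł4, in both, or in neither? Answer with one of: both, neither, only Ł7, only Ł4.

In Ł7: at α = 0, β = 1/6 the value is 5/6 — not a tautology.
In Ł4: at α = 0, β = 1/3 the value is 2/3 — not a tautology.

neither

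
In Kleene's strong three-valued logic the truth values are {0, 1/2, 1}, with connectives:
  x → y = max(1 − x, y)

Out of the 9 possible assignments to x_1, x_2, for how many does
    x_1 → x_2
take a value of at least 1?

5

x_1 = 0, x_2 = 0 ↦ 1  ≥
x_1 = 0, x_2 = 1/2 ↦ 1  ≥
x_1 = 0, x_2 = 1 ↦ 1  ≥
x_1 = 1/2, x_2 = 0 ↦ 1/2  <
x_1 = 1/2, x_2 = 1/2 ↦ 1/2  <
x_1 = 1/2, x_2 = 1 ↦ 1  ≥
x_1 = 1, x_2 = 0 ↦ 0  <
x_1 = 1, x_2 = 1/2 ↦ 1/2  <
x_1 = 1, x_2 = 1 ↦ 1  ≥
So 5 of the 9 assignments meet the threshold.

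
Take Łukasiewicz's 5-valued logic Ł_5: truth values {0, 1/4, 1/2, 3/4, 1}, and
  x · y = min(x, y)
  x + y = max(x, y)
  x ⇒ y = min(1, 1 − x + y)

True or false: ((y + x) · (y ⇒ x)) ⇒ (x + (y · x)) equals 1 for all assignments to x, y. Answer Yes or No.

Counterexample: take x = 0, y = 1/4.
y + x = 1/4 + 0 = 1/4
y ⇒ x = 1/4 ⇒ 0 = 3/4
(y + x) · (y ⇒ x) = 1/4 · 3/4 = 1/4
y · x = 1/4 · 0 = 0
x + (y · x) = 0 + 0 = 0
((y + x) · (y ⇒ x)) ⇒ (x + (y · x)) = 1/4 ⇒ 0 = 3/4
This gives 3/4 ≠ 1.

No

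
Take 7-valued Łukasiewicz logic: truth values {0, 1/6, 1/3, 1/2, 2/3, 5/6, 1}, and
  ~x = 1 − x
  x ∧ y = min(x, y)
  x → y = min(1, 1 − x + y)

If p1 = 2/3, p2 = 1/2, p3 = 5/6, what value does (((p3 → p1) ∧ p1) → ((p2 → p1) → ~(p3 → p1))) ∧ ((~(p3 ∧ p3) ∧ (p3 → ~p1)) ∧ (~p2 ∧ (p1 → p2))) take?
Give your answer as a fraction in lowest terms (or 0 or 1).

p3 → p1 = 5/6 → 2/3 = 5/6
(p3 → p1) ∧ p1 = 5/6 ∧ 2/3 = 2/3
p2 → p1 = 1/2 → 2/3 = 1
p3 → p1 = 5/6 → 2/3 = 5/6
~(p3 → p1) = ~5/6 = 1/6
(p2 → p1) → ~(p3 → p1) = 1 → 1/6 = 1/6
((p3 → p1) ∧ p1) → ((p2 → p1) → ~(p3 → p1)) = 2/3 → 1/6 = 1/2
p3 ∧ p3 = 5/6 ∧ 5/6 = 5/6
~(p3 ∧ p3) = ~5/6 = 1/6
~p1 = ~2/3 = 1/3
p3 → ~p1 = 5/6 → 1/3 = 1/2
~(p3 ∧ p3) ∧ (p3 → ~p1) = 1/6 ∧ 1/2 = 1/6
~p2 = ~1/2 = 1/2
p1 → p2 = 2/3 → 1/2 = 5/6
~p2 ∧ (p1 → p2) = 1/2 ∧ 5/6 = 1/2
(~(p3 ∧ p3) ∧ (p3 → ~p1)) ∧ (~p2 ∧ (p1 → p2)) = 1/6 ∧ 1/2 = 1/6
(((p3 → p1) ∧ p1) → ((p2 → p1) → ~(p3 → p1))) ∧ ((~(p3 ∧ p3) ∧ (p3 → ~p1)) ∧ (~p2 ∧ (p1 → p2))) = 1/2 ∧ 1/6 = 1/6

1/6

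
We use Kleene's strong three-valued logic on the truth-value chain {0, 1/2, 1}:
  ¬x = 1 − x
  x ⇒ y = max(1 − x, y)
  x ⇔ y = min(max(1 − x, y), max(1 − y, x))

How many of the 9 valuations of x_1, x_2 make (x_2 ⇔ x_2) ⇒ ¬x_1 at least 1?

3

x_1 = 0, x_2 = 0 ↦ 1  ≥
x_1 = 0, x_2 = 1/2 ↦ 1  ≥
x_1 = 0, x_2 = 1 ↦ 1  ≥
x_1 = 1/2, x_2 = 0 ↦ 1/2  <
x_1 = 1/2, x_2 = 1/2 ↦ 1/2  <
x_1 = 1/2, x_2 = 1 ↦ 1/2  <
x_1 = 1, x_2 = 0 ↦ 0  <
x_1 = 1, x_2 = 1/2 ↦ 1/2  <
x_1 = 1, x_2 = 1 ↦ 0  <
So 3 of the 9 assignments meet the threshold.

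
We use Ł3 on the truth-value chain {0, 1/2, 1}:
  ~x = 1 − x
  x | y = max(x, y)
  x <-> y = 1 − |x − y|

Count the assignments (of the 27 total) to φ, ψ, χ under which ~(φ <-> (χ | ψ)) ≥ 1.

value 1: 6 assignments (counts)
value 1/2: 12 assignments
value 0: 9 assignments
So 6 of the 27 assignments meet the threshold.

6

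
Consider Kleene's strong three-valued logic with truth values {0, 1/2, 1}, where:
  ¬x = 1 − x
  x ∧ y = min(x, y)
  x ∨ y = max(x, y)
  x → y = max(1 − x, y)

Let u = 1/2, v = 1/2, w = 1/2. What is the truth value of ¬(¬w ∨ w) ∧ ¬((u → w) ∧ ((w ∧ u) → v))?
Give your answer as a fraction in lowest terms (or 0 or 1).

1/2

¬w = ¬1/2 = 1/2
¬w ∨ w = 1/2 ∨ 1/2 = 1/2
¬(¬w ∨ w) = ¬1/2 = 1/2
u → w = 1/2 → 1/2 = 1/2
w ∧ u = 1/2 ∧ 1/2 = 1/2
(w ∧ u) → v = 1/2 → 1/2 = 1/2
(u → w) ∧ ((w ∧ u) → v) = 1/2 ∧ 1/2 = 1/2
¬((u → w) ∧ ((w ∧ u) → v)) = ¬1/2 = 1/2
¬(¬w ∨ w) ∧ ¬((u → w) ∧ ((w ∧ u) → v)) = 1/2 ∧ 1/2 = 1/2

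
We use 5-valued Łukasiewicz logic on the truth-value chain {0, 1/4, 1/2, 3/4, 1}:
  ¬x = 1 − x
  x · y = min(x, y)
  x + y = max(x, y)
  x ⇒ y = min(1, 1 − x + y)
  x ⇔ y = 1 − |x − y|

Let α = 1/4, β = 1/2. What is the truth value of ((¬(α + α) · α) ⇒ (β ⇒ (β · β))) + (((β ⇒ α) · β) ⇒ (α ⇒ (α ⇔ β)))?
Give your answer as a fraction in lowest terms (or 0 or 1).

1

α + α = 1/4 + 1/4 = 1/4
¬(α + α) = ¬1/4 = 3/4
¬(α + α) · α = 3/4 · 1/4 = 1/4
β · β = 1/2 · 1/2 = 1/2
β ⇒ (β · β) = 1/2 ⇒ 1/2 = 1
(¬(α + α) · α) ⇒ (β ⇒ (β · β)) = 1/4 ⇒ 1 = 1
β ⇒ α = 1/2 ⇒ 1/4 = 3/4
(β ⇒ α) · β = 3/4 · 1/2 = 1/2
α ⇔ β = 1/4 ⇔ 1/2 = 3/4
α ⇒ (α ⇔ β) = 1/4 ⇒ 3/4 = 1
((β ⇒ α) · β) ⇒ (α ⇒ (α ⇔ β)) = 1/2 ⇒ 1 = 1
((¬(α + α) · α) ⇒ (β ⇒ (β · β))) + (((β ⇒ α) · β) ⇒ (α ⇒ (α ⇔ β))) = 1 + 1 = 1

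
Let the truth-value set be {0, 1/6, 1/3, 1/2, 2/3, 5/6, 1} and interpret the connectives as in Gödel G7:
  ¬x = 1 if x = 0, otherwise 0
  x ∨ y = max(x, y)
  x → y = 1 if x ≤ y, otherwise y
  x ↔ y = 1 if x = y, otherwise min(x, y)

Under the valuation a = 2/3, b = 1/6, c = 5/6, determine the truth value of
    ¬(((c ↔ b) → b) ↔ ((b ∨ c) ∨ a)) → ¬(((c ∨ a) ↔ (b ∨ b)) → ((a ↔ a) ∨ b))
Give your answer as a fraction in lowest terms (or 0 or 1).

c ↔ b = 5/6 ↔ 1/6 = 1/6
(c ↔ b) → b = 1/6 → 1/6 = 1
b ∨ c = 1/6 ∨ 5/6 = 5/6
(b ∨ c) ∨ a = 5/6 ∨ 2/3 = 5/6
((c ↔ b) → b) ↔ ((b ∨ c) ∨ a) = 1 ↔ 5/6 = 5/6
¬(((c ↔ b) → b) ↔ ((b ∨ c) ∨ a)) = ¬5/6 = 0
c ∨ a = 5/6 ∨ 2/3 = 5/6
b ∨ b = 1/6 ∨ 1/6 = 1/6
(c ∨ a) ↔ (b ∨ b) = 5/6 ↔ 1/6 = 1/6
a ↔ a = 2/3 ↔ 2/3 = 1
(a ↔ a) ∨ b = 1 ∨ 1/6 = 1
((c ∨ a) ↔ (b ∨ b)) → ((a ↔ a) ∨ b) = 1/6 → 1 = 1
¬(((c ∨ a) ↔ (b ∨ b)) → ((a ↔ a) ∨ b)) = ¬1 = 0
¬(((c ↔ b) → b) ↔ ((b ∨ c) ∨ a)) → ¬(((c ∨ a) ↔ (b ∨ b)) → ((a ↔ a) ∨ b)) = 0 → 0 = 1

1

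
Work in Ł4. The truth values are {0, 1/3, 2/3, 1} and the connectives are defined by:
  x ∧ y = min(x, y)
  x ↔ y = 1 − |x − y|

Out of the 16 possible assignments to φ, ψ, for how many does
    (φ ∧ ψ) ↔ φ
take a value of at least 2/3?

φ = 0, ψ = 0 ↦ 1  ≥
φ = 0, ψ = 1/3 ↦ 1  ≥
φ = 0, ψ = 2/3 ↦ 1  ≥
φ = 0, ψ = 1 ↦ 1  ≥
φ = 1/3, ψ = 0 ↦ 2/3  ≥
φ = 1/3, ψ = 1/3 ↦ 1  ≥
φ = 1/3, ψ = 2/3 ↦ 1  ≥
φ = 1/3, ψ = 1 ↦ 1  ≥
φ = 2/3, ψ = 0 ↦ 1/3  <
φ = 2/3, ψ = 1/3 ↦ 2/3  ≥
φ = 2/3, ψ = 2/3 ↦ 1  ≥
φ = 2/3, ψ = 1 ↦ 1  ≥
φ = 1, ψ = 0 ↦ 0  <
φ = 1, ψ = 1/3 ↦ 1/3  <
φ = 1, ψ = 2/3 ↦ 2/3  ≥
φ = 1, ψ = 1 ↦ 1  ≥
So 13 of the 16 assignments meet the threshold.

13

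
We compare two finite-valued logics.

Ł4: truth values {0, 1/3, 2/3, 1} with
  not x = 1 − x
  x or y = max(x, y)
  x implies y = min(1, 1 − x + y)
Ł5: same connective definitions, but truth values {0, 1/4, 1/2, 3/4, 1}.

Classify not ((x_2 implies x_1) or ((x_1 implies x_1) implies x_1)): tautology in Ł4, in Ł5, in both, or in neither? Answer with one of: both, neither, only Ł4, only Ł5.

In Ł4: at x_1 = 0, x_2 = 0 the value is 0 — not a tautology.
In Ł5: at x_1 = 0, x_2 = 0 the value is 0 — not a tautology.

neither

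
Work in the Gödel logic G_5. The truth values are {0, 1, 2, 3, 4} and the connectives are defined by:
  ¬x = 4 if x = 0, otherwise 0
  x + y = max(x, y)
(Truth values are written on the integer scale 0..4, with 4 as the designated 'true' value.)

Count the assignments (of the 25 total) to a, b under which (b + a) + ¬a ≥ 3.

19

value 4: 13 assignments (counts)
value 3: 6 assignments (counts)
value 2: 4 assignments
value 1: 2 assignments
So 19 of the 25 assignments meet the threshold.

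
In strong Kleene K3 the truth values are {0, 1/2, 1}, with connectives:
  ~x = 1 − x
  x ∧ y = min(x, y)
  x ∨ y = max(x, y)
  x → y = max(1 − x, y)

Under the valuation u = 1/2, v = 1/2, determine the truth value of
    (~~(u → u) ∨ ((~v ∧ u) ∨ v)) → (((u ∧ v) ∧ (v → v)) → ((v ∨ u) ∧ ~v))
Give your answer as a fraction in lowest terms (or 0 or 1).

1/2

u → u = 1/2 → 1/2 = 1/2
~(u → u) = ~1/2 = 1/2
~~(u → u) = ~1/2 = 1/2
~v = ~1/2 = 1/2
~v ∧ u = 1/2 ∧ 1/2 = 1/2
(~v ∧ u) ∨ v = 1/2 ∨ 1/2 = 1/2
~~(u → u) ∨ ((~v ∧ u) ∨ v) = 1/2 ∨ 1/2 = 1/2
u ∧ v = 1/2 ∧ 1/2 = 1/2
v → v = 1/2 → 1/2 = 1/2
(u ∧ v) ∧ (v → v) = 1/2 ∧ 1/2 = 1/2
v ∨ u = 1/2 ∨ 1/2 = 1/2
~v = ~1/2 = 1/2
(v ∨ u) ∧ ~v = 1/2 ∧ 1/2 = 1/2
((u ∧ v) ∧ (v → v)) → ((v ∨ u) ∧ ~v) = 1/2 → 1/2 = 1/2
(~~(u → u) ∨ ((~v ∧ u) ∨ v)) → (((u ∧ v) ∧ (v → v)) → ((v ∨ u) ∧ ~v)) = 1/2 → 1/2 = 1/2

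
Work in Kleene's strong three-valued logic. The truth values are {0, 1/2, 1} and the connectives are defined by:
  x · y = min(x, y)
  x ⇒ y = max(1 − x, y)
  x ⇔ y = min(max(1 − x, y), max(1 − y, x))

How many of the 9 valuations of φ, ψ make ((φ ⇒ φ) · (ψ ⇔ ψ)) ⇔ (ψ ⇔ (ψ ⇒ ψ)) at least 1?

φ = 0, ψ = 0 ↦ 0  <
φ = 0, ψ = 1/2 ↦ 1/2  <
φ = 0, ψ = 1 ↦ 1  ≥
φ = 1/2, ψ = 0 ↦ 1/2  <
φ = 1/2, ψ = 1/2 ↦ 1/2  <
φ = 1/2, ψ = 1 ↦ 1/2  <
φ = 1, ψ = 0 ↦ 0  <
φ = 1, ψ = 1/2 ↦ 1/2  <
φ = 1, ψ = 1 ↦ 1  ≥
So 2 of the 9 assignments meet the threshold.

2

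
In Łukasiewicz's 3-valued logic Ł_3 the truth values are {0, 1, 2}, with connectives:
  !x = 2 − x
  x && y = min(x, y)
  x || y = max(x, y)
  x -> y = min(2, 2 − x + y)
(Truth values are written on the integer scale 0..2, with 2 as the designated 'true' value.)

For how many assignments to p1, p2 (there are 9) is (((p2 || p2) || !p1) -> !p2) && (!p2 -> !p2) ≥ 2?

p1 = 0, p2 = 0 ↦ 2  ≥
p1 = 0, p2 = 1 ↦ 1  <
p1 = 0, p2 = 2 ↦ 0  <
p1 = 1, p2 = 0 ↦ 2  ≥
p1 = 1, p2 = 1 ↦ 2  ≥
p1 = 1, p2 = 2 ↦ 0  <
p1 = 2, p2 = 0 ↦ 2  ≥
p1 = 2, p2 = 1 ↦ 2  ≥
p1 = 2, p2 = 2 ↦ 0  <
So 5 of the 9 assignments meet the threshold.

5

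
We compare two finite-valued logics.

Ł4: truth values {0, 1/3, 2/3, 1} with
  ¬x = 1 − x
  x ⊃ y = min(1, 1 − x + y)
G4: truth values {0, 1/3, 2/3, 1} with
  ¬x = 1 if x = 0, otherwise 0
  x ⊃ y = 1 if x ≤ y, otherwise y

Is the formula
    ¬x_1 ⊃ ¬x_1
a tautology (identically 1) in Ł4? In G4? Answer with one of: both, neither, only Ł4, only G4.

both

In Ł4: every assignment gives 1 — tautology.
In G4: every assignment gives 1 — tautology.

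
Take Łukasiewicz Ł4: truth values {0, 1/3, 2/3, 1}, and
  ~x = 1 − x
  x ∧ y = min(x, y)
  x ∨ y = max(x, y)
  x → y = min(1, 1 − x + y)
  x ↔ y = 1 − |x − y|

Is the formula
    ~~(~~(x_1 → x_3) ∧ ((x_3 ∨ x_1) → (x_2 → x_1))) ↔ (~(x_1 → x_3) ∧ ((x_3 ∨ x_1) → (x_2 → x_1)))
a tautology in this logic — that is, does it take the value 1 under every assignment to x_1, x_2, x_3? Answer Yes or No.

No

Counterexample: take x_1 = 0, x_2 = 0, x_3 = 0.
x_1 → x_3 = 0 → 0 = 1
~(x_1 → x_3) = ~1 = 0
~~(x_1 → x_3) = ~0 = 1
x_3 ∨ x_1 = 0 ∨ 0 = 0
x_2 → x_1 = 0 → 0 = 1
(x_3 ∨ x_1) → (x_2 → x_1) = 0 → 1 = 1
~~(x_1 → x_3) ∧ ((x_3 ∨ x_1) → (x_2 → x_1)) = 1 ∧ 1 = 1
~(~~(x_1 → x_3) ∧ ((x_3 ∨ x_1) → (x_2 → x_1))) = ~1 = 0
~~(~~(x_1 → x_3) ∧ ((x_3 ∨ x_1) → (x_2 → x_1))) = ~0 = 1
x_1 → x_3 = 0 → 0 = 1
~(x_1 → x_3) = ~1 = 0
x_3 ∨ x_1 = 0 ∨ 0 = 0
x_2 → x_1 = 0 → 0 = 1
(x_3 ∨ x_1) → (x_2 → x_1) = 0 → 1 = 1
~(x_1 → x_3) ∧ ((x_3 ∨ x_1) → (x_2 → x_1)) = 0 ∧ 1 = 0
~~(~~(x_1 → x_3) ∧ ((x_3 ∨ x_1) → (x_2 → x_1))) ↔ (~(x_1 → x_3) ∧ ((x_3 ∨ x_1) → (x_2 → x_1))) = 1 ↔ 0 = 0
This gives 0 ≠ 1.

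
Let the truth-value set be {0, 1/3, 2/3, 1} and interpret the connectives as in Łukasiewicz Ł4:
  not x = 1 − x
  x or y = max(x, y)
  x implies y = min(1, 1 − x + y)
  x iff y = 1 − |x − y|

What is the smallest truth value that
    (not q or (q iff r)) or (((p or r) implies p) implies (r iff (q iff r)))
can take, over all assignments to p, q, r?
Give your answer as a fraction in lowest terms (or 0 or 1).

2/3

Take p = 0, q = 1/3, r = 0:
not q = not 1/3 = 2/3
q iff r = 1/3 iff 0 = 2/3
not q or (q iff r) = 2/3 or 2/3 = 2/3
p or r = 0 or 0 = 0
(p or r) implies p = 0 implies 0 = 1
q iff r = 1/3 iff 0 = 2/3
r iff (q iff r) = 0 iff 2/3 = 1/3
((p or r) implies p) implies (r iff (q iff r)) = 1 implies 1/3 = 1/3
(not q or (q iff r)) or (((p or r) implies p) implies (r iff (q iff r))) = 2/3 or 1/3 = 2/3
No assignment yields a value below 2/3, so this is the minimum.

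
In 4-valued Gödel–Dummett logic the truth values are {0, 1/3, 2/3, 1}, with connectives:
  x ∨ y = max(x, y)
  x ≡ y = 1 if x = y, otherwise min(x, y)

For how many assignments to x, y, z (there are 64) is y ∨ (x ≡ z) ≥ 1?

28

value 1: 28 assignments (counts)
value 2/3: 16 assignments
value 1/3: 14 assignments
value 0: 6 assignments
So 28 of the 64 assignments meet the threshold.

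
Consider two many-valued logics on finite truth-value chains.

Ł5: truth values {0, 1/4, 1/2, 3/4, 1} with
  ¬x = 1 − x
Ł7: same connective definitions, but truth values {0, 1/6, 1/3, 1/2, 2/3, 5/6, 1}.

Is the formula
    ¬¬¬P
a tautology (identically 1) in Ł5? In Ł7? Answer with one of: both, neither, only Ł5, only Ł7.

In Ł5: at P = 1/4 the value is 3/4 — not a tautology.
In Ł7: at P = 1/6 the value is 5/6 — not a tautology.

neither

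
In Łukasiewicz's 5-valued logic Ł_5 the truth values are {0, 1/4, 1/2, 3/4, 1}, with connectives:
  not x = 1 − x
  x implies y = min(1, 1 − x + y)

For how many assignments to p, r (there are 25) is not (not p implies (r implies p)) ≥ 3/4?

2

value 1: 1 assignment (counts)
value 3/4: 1 assignment (counts)
value 1/2: 2 assignments
value 1/4: 2 assignments
value 0: 19 assignments
So 2 of the 25 assignments meet the threshold.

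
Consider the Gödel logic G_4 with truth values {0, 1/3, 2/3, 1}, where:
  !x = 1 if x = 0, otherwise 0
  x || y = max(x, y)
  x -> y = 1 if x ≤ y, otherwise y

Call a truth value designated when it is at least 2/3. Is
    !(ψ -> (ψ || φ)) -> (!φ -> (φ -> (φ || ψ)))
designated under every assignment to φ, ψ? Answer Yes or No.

φ = 0, ψ = 0 ↦ 1
φ = 0, ψ = 1/3 ↦ 1
φ = 0, ψ = 2/3 ↦ 1
φ = 0, ψ = 1 ↦ 1
φ = 1/3, ψ = 0 ↦ 1
φ = 1/3, ψ = 1/3 ↦ 1
φ = 1/3, ψ = 2/3 ↦ 1
φ = 1/3, ψ = 1 ↦ 1
φ = 2/3, ψ = 0 ↦ 1
φ = 2/3, ψ = 1/3 ↦ 1
φ = 2/3, ψ = 2/3 ↦ 1
φ = 2/3, ψ = 1 ↦ 1
φ = 1, ψ = 0 ↦ 1
φ = 1, ψ = 1/3 ↦ 1
φ = 1, ψ = 2/3 ↦ 1
φ = 1, ψ = 1 ↦ 1
Every assignment gives a value ≥ 2/3.

Yes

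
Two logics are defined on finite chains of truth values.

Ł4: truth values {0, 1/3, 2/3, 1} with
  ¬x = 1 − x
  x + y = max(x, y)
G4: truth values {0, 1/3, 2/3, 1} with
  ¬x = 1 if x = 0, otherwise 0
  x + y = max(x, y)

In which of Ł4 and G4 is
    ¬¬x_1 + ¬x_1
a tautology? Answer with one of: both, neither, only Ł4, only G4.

In Ł4: at x_1 = 1/3 the value is 2/3 — not a tautology.
In G4: every assignment gives 1 — tautology.

only G4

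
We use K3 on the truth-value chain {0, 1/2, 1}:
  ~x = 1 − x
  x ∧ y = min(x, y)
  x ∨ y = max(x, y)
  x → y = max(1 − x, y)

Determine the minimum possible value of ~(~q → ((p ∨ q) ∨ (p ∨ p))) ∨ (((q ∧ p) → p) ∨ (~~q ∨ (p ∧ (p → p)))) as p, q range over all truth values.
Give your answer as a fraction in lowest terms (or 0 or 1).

Take p = 1/2, q = 1/2:
~q = ~1/2 = 1/2
p ∨ q = 1/2 ∨ 1/2 = 1/2
p ∨ p = 1/2 ∨ 1/2 = 1/2
(p ∨ q) ∨ (p ∨ p) = 1/2 ∨ 1/2 = 1/2
~q → ((p ∨ q) ∨ (p ∨ p)) = 1/2 → 1/2 = 1/2
~(~q → ((p ∨ q) ∨ (p ∨ p))) = ~1/2 = 1/2
q ∧ p = 1/2 ∧ 1/2 = 1/2
(q ∧ p) → p = 1/2 → 1/2 = 1/2
~q = ~1/2 = 1/2
~~q = ~1/2 = 1/2
p → p = 1/2 → 1/2 = 1/2
p ∧ (p → p) = 1/2 ∧ 1/2 = 1/2
~~q ∨ (p ∧ (p → p)) = 1/2 ∨ 1/2 = 1/2
((q ∧ p) → p) ∨ (~~q ∨ (p ∧ (p → p))) = 1/2 ∨ 1/2 = 1/2
~(~q → ((p ∨ q) ∨ (p ∨ p))) ∨ (((q ∧ p) → p) ∨ (~~q ∨ (p ∧ (p → p)))) = 1/2 ∨ 1/2 = 1/2
No assignment yields a value below 1/2, so this is the minimum.

1/2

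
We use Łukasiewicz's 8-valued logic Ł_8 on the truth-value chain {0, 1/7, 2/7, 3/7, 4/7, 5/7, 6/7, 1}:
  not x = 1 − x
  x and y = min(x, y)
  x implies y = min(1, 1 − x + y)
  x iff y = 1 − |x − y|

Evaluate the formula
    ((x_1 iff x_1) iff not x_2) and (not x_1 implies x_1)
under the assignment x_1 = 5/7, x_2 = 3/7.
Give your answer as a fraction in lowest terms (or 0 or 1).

4/7

x_1 iff x_1 = 5/7 iff 5/7 = 1
not x_2 = not 3/7 = 4/7
(x_1 iff x_1) iff not x_2 = 1 iff 4/7 = 4/7
not x_1 = not 5/7 = 2/7
not x_1 implies x_1 = 2/7 implies 5/7 = 1
((x_1 iff x_1) iff not x_2) and (not x_1 implies x_1) = 4/7 and 1 = 4/7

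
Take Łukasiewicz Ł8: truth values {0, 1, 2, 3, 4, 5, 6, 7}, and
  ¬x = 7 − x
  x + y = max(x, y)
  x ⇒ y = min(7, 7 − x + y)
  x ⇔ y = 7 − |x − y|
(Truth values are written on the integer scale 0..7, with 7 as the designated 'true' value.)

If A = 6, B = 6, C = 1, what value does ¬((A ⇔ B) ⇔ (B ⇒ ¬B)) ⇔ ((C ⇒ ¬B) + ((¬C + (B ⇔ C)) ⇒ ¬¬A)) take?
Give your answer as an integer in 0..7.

5

A ⇔ B = 6 ⇔ 6 = 7
¬B = ¬6 = 1
B ⇒ ¬B = 6 ⇒ 1 = 2
(A ⇔ B) ⇔ (B ⇒ ¬B) = 7 ⇔ 2 = 2
¬((A ⇔ B) ⇔ (B ⇒ ¬B)) = ¬2 = 5
¬B = ¬6 = 1
C ⇒ ¬B = 1 ⇒ 1 = 7
¬C = ¬1 = 6
B ⇔ C = 6 ⇔ 1 = 2
¬C + (B ⇔ C) = 6 + 2 = 6
¬A = ¬6 = 1
¬¬A = ¬1 = 6
(¬C + (B ⇔ C)) ⇒ ¬¬A = 6 ⇒ 6 = 7
(C ⇒ ¬B) + ((¬C + (B ⇔ C)) ⇒ ¬¬A) = 7 + 7 = 7
¬((A ⇔ B) ⇔ (B ⇒ ¬B)) ⇔ ((C ⇒ ¬B) + ((¬C + (B ⇔ C)) ⇒ ¬¬A)) = 5 ⇔ 7 = 5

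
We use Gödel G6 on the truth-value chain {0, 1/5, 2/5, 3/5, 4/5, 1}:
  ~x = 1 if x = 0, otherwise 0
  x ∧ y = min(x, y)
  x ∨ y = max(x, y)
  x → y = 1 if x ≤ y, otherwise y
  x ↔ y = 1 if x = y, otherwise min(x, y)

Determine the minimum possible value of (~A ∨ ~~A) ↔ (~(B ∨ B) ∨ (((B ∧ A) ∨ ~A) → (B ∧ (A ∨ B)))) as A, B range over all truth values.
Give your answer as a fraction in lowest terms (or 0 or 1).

1/5

Take A = 0, B = 1/5:
~A = ~0 = 1
~A = ~0 = 1
~~A = ~1 = 0
~A ∨ ~~A = 1 ∨ 0 = 1
B ∨ B = 1/5 ∨ 1/5 = 1/5
~(B ∨ B) = ~1/5 = 0
B ∧ A = 1/5 ∧ 0 = 0
~A = ~0 = 1
(B ∧ A) ∨ ~A = 0 ∨ 1 = 1
A ∨ B = 0 ∨ 1/5 = 1/5
B ∧ (A ∨ B) = 1/5 ∧ 1/5 = 1/5
((B ∧ A) ∨ ~A) → (B ∧ (A ∨ B)) = 1 → 1/5 = 1/5
~(B ∨ B) ∨ (((B ∧ A) ∨ ~A) → (B ∧ (A ∨ B))) = 0 ∨ 1/5 = 1/5
(~A ∨ ~~A) ↔ (~(B ∨ B) ∨ (((B ∧ A) ∨ ~A) → (B ∧ (A ∨ B)))) = 1 ↔ 1/5 = 1/5
No assignment yields a value below 1/5, so this is the minimum.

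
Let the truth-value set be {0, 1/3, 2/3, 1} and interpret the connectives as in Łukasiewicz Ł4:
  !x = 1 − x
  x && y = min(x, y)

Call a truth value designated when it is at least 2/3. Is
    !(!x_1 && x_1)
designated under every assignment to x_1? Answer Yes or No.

x_1 = 0 ↦ 1
x_1 = 1/3 ↦ 2/3
x_1 = 2/3 ↦ 2/3
x_1 = 1 ↦ 1
Every assignment gives a value ≥ 2/3.

Yes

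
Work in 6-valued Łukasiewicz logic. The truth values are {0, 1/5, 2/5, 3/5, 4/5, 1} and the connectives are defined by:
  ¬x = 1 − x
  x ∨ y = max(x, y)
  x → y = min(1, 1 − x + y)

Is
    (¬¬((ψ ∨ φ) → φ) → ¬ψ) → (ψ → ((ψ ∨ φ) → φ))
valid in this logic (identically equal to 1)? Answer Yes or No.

Counterexample: take φ = 0, ψ = 3/5.
ψ ∨ φ = 3/5 ∨ 0 = 3/5
(ψ ∨ φ) → φ = 3/5 → 0 = 2/5
¬((ψ ∨ φ) → φ) = ¬2/5 = 3/5
¬¬((ψ ∨ φ) → φ) = ¬3/5 = 2/5
¬ψ = ¬3/5 = 2/5
¬¬((ψ ∨ φ) → φ) → ¬ψ = 2/5 → 2/5 = 1
ψ ∨ φ = 3/5 ∨ 0 = 3/5
(ψ ∨ φ) → φ = 3/5 → 0 = 2/5
ψ → ((ψ ∨ φ) → φ) = 3/5 → 2/5 = 4/5
(¬¬((ψ ∨ φ) → φ) → ¬ψ) → (ψ → ((ψ ∨ φ) → φ)) = 1 → 4/5 = 4/5
This gives 4/5 ≠ 1.

No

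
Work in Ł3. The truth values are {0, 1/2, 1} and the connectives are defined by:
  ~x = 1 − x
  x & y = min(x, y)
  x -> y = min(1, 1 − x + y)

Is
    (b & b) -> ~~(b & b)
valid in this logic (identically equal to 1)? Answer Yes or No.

Yes

b = 0 ↦ 1
b = 1/2 ↦ 1
b = 1 ↦ 1
Every assignment gives a value ≥ 1.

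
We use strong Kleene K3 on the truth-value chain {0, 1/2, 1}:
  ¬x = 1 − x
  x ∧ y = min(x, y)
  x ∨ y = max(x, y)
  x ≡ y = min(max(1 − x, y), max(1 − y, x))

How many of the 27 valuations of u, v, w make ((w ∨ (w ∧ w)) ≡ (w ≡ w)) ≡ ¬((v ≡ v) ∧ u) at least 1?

5

value 1: 5 assignments (counts)
value 1/2: 17 assignments
value 0: 5 assignments
So 5 of the 27 assignments meet the threshold.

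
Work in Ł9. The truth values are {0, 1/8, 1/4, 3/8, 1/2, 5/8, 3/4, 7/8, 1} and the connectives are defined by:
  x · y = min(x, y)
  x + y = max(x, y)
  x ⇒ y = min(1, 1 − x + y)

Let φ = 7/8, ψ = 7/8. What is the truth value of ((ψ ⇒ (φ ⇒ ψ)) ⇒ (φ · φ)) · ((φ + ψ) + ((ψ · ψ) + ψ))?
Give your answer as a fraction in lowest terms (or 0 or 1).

φ ⇒ ψ = 7/8 ⇒ 7/8 = 1
ψ ⇒ (φ ⇒ ψ) = 7/8 ⇒ 1 = 1
φ · φ = 7/8 · 7/8 = 7/8
(ψ ⇒ (φ ⇒ ψ)) ⇒ (φ · φ) = 1 ⇒ 7/8 = 7/8
φ + ψ = 7/8 + 7/8 = 7/8
ψ · ψ = 7/8 · 7/8 = 7/8
(ψ · ψ) + ψ = 7/8 + 7/8 = 7/8
(φ + ψ) + ((ψ · ψ) + ψ) = 7/8 + 7/8 = 7/8
((ψ ⇒ (φ ⇒ ψ)) ⇒ (φ · φ)) · ((φ + ψ) + ((ψ · ψ) + ψ)) = 7/8 · 7/8 = 7/8

7/8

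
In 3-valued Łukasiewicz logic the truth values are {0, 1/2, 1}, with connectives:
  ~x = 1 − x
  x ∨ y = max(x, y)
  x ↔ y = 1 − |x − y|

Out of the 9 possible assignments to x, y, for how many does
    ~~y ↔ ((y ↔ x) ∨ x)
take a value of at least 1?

2

x = 0, y = 0 ↦ 0  <
x = 0, y = 1/2 ↦ 1  ≥
x = 0, y = 1 ↦ 0  <
x = 1/2, y = 0 ↦ 1/2  <
x = 1/2, y = 1/2 ↦ 1/2  <
x = 1/2, y = 1 ↦ 1/2  <
x = 1, y = 0 ↦ 0  <
x = 1, y = 1/2 ↦ 1/2  <
x = 1, y = 1 ↦ 1  ≥
So 2 of the 9 assignments meet the threshold.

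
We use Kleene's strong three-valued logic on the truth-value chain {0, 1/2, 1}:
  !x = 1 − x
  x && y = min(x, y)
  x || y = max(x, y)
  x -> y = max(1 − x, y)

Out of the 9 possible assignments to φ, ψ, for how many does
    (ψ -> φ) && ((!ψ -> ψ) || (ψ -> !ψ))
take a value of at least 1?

4

φ = 0, ψ = 0 ↦ 1  ≥
φ = 0, ψ = 1/2 ↦ 1/2  <
φ = 0, ψ = 1 ↦ 0  <
φ = 1/2, ψ = 0 ↦ 1  ≥
φ = 1/2, ψ = 1/2 ↦ 1/2  <
φ = 1/2, ψ = 1 ↦ 1/2  <
φ = 1, ψ = 0 ↦ 1  ≥
φ = 1, ψ = 1/2 ↦ 1/2  <
φ = 1, ψ = 1 ↦ 1  ≥
So 4 of the 9 assignments meet the threshold.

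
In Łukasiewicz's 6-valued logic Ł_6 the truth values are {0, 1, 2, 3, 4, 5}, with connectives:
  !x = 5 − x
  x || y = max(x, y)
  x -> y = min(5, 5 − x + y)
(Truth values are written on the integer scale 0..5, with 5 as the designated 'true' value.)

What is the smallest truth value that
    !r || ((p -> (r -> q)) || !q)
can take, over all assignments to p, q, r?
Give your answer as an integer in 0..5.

Take p = 4, q = 2, r = 5:
!r = !5 = 0
r -> q = 5 -> 2 = 2
p -> (r -> q) = 4 -> 2 = 3
!q = !2 = 3
(p -> (r -> q)) || !q = 3 || 3 = 3
!r || ((p -> (r -> q)) || !q) = 0 || 3 = 3
No assignment yields a value below 3, so this is the minimum.

3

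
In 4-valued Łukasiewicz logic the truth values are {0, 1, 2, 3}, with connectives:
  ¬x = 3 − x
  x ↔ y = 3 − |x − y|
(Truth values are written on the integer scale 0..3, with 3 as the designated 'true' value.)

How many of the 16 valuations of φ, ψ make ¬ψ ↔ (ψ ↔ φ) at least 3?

φ = 0, ψ = 0 ↦ 3  ≥
φ = 0, ψ = 1 ↦ 3  ≥
φ = 0, ψ = 2 ↦ 3  ≥
φ = 0, ψ = 3 ↦ 3  ≥
φ = 1, ψ = 0 ↦ 2  <
φ = 1, ψ = 1 ↦ 2  <
φ = 1, ψ = 2 ↦ 2  <
φ = 1, ψ = 3 ↦ 2  <
φ = 2, ψ = 0 ↦ 1  <
φ = 2, ψ = 1 ↦ 3  ≥
φ = 2, ψ = 2 ↦ 1  <
φ = 2, ψ = 3 ↦ 1  <
φ = 3, ψ = 0 ↦ 0  <
φ = 3, ψ = 1 ↦ 2  <
φ = 3, ψ = 2 ↦ 2  <
φ = 3, ψ = 3 ↦ 0  <
So 5 of the 16 assignments meet the threshold.

5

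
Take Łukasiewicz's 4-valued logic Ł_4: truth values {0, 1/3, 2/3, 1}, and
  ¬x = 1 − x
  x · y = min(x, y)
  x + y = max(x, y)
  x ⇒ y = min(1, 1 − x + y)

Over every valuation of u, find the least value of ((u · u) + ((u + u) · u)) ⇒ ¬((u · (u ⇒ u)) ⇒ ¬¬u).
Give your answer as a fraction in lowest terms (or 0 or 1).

0

Take u = 1:
u · u = 1 · 1 = 1
u + u = 1 + 1 = 1
(u + u) · u = 1 · 1 = 1
(u · u) + ((u + u) · u) = 1 + 1 = 1
u ⇒ u = 1 ⇒ 1 = 1
u · (u ⇒ u) = 1 · 1 = 1
¬u = ¬1 = 0
¬¬u = ¬0 = 1
(u · (u ⇒ u)) ⇒ ¬¬u = 1 ⇒ 1 = 1
¬((u · (u ⇒ u)) ⇒ ¬¬u) = ¬1 = 0
((u · u) + ((u + u) · u)) ⇒ ¬((u · (u ⇒ u)) ⇒ ¬¬u) = 1 ⇒ 0 = 0
No assignment yields a value below 0, so this is the minimum.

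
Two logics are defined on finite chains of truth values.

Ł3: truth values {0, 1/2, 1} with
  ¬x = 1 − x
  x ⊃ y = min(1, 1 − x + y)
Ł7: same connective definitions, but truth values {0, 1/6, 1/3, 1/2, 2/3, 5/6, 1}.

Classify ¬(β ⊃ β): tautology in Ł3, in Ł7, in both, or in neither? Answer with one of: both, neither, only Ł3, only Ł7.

neither

In Ł3: at β = 0 the value is 0 — not a tautology.
In Ł7: at β = 0 the value is 0 — not a tautology.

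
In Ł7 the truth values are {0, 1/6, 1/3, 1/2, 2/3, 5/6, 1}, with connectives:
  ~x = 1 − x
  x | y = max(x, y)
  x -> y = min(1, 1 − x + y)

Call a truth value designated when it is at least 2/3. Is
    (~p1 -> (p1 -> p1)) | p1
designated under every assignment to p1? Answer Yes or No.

p1 = 0 ↦ 1
p1 = 1/6 ↦ 1
p1 = 1/3 ↦ 1
p1 = 1/2 ↦ 1
p1 = 2/3 ↦ 1
p1 = 5/6 ↦ 1
p1 = 1 ↦ 1
Every assignment gives a value ≥ 2/3.

Yes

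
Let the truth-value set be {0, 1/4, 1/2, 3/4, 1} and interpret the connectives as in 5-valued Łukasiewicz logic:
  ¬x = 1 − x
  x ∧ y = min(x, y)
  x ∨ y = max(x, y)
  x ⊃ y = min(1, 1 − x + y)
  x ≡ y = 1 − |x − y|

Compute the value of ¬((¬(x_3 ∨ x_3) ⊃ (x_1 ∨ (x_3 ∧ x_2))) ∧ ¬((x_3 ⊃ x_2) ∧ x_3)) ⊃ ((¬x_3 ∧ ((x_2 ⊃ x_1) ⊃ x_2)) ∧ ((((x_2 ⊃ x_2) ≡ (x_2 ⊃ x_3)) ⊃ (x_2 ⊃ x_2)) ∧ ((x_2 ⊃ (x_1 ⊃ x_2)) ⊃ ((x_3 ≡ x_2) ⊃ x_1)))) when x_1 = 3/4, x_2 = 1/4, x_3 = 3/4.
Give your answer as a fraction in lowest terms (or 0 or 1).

x_3 ∨ x_3 = 3/4 ∨ 3/4 = 3/4
¬(x_3 ∨ x_3) = ¬3/4 = 1/4
x_3 ∧ x_2 = 3/4 ∧ 1/4 = 1/4
x_1 ∨ (x_3 ∧ x_2) = 3/4 ∨ 1/4 = 3/4
¬(x_3 ∨ x_3) ⊃ (x_1 ∨ (x_3 ∧ x_2)) = 1/4 ⊃ 3/4 = 1
x_3 ⊃ x_2 = 3/4 ⊃ 1/4 = 1/2
(x_3 ⊃ x_2) ∧ x_3 = 1/2 ∧ 3/4 = 1/2
¬((x_3 ⊃ x_2) ∧ x_3) = ¬1/2 = 1/2
(¬(x_3 ∨ x_3) ⊃ (x_1 ∨ (x_3 ∧ x_2))) ∧ ¬((x_3 ⊃ x_2) ∧ x_3) = 1 ∧ 1/2 = 1/2
¬((¬(x_3 ∨ x_3) ⊃ (x_1 ∨ (x_3 ∧ x_2))) ∧ ¬((x_3 ⊃ x_2) ∧ x_3)) = ¬1/2 = 1/2
¬x_3 = ¬3/4 = 1/4
x_2 ⊃ x_1 = 1/4 ⊃ 3/4 = 1
(x_2 ⊃ x_1) ⊃ x_2 = 1 ⊃ 1/4 = 1/4
¬x_3 ∧ ((x_2 ⊃ x_1) ⊃ x_2) = 1/4 ∧ 1/4 = 1/4
x_2 ⊃ x_2 = 1/4 ⊃ 1/4 = 1
x_2 ⊃ x_3 = 1/4 ⊃ 3/4 = 1
(x_2 ⊃ x_2) ≡ (x_2 ⊃ x_3) = 1 ≡ 1 = 1
x_2 ⊃ x_2 = 1/4 ⊃ 1/4 = 1
((x_2 ⊃ x_2) ≡ (x_2 ⊃ x_3)) ⊃ (x_2 ⊃ x_2) = 1 ⊃ 1 = 1
x_1 ⊃ x_2 = 3/4 ⊃ 1/4 = 1/2
x_2 ⊃ (x_1 ⊃ x_2) = 1/4 ⊃ 1/2 = 1
x_3 ≡ x_2 = 3/4 ≡ 1/4 = 1/2
(x_3 ≡ x_2) ⊃ x_1 = 1/2 ⊃ 3/4 = 1
(x_2 ⊃ (x_1 ⊃ x_2)) ⊃ ((x_3 ≡ x_2) ⊃ x_1) = 1 ⊃ 1 = 1
(((x_2 ⊃ x_2) ≡ (x_2 ⊃ x_3)) ⊃ (x_2 ⊃ x_2)) ∧ ((x_2 ⊃ (x_1 ⊃ x_2)) ⊃ ((x_3 ≡ x_2) ⊃ x_1)) = 1 ∧ 1 = 1
(¬x_3 ∧ ((x_2 ⊃ x_1) ⊃ x_2)) ∧ ((((x_2 ⊃ x_2) ≡ (x_2 ⊃ x_3)) ⊃ (x_2 ⊃ x_2)) ∧ ((x_2 ⊃ (x_1 ⊃ x_2)) ⊃ ((x_3 ≡ x_2) ⊃ x_1))) = 1/4 ∧ 1 = 1/4
¬((¬(x_3 ∨ x_3) ⊃ (x_1 ∨ (x_3 ∧ x_2))) ∧ ¬((x_3 ⊃ x_2) ∧ x_3)) ⊃ ((¬x_3 ∧ ((x_2 ⊃ x_1) ⊃ x_2)) ∧ ((((x_2 ⊃ x_2) ≡ (x_2 ⊃ x_3)) ⊃ (x_2 ⊃ x_2)) ∧ ((x_2 ⊃ (x_1 ⊃ x_2)) ⊃ ((x_3 ≡ x_2) ⊃ x_1)))) = 1/2 ⊃ 1/4 = 3/4

3/4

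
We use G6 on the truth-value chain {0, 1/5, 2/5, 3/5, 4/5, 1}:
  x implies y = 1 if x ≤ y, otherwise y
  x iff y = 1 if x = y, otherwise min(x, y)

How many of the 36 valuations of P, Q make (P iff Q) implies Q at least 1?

31

value 1: 31 assignments (counts)
value 4/5: 1 assignment
value 3/5: 1 assignment
value 2/5: 1 assignment
value 1/5: 1 assignment
value 0: 1 assignment
So 31 of the 36 assignments meet the threshold.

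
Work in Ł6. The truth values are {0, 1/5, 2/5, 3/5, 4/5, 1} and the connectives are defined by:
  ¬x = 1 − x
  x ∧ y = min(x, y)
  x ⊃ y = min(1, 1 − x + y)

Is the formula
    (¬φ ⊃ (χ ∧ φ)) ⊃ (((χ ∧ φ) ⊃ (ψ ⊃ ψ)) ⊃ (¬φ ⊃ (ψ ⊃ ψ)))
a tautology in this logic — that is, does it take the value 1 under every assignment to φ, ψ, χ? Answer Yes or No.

Yes

At φ = 0, ψ = 4/5, χ = 2/5, for instance:
¬φ = ¬0 = 1
χ ∧ φ = 2/5 ∧ 0 = 0
¬φ ⊃ (χ ∧ φ) = 1 ⊃ 0 = 0
ψ ⊃ ψ = 4/5 ⊃ 4/5 = 1
(χ ∧ φ) ⊃ (ψ ⊃ ψ) = 0 ⊃ 1 = 1
¬φ ⊃ (ψ ⊃ ψ) = 1 ⊃ 1 = 1
((χ ∧ φ) ⊃ (ψ ⊃ ψ)) ⊃ (¬φ ⊃ (ψ ⊃ ψ)) = 1 ⊃ 1 = 1
(¬φ ⊃ (χ ∧ φ)) ⊃ (((χ ∧ φ) ⊃ (ψ ⊃ ψ)) ⊃ (¬φ ⊃ (ψ ⊃ ψ))) = 0 ⊃ 1 = 1
and checking the remaining 215 assignments likewise gives ≥ 1 in every case.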